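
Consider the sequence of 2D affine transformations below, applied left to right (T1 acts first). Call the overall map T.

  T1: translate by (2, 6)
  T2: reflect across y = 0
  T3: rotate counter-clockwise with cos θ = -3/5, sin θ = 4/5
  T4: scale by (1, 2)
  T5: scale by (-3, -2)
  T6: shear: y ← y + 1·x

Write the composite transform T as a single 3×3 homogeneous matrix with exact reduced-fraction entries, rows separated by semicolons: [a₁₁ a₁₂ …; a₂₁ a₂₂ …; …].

T1 = [1 0 2; 0 1 6; 0 0 1]
T2·T1 = [1 0 2; 0 -1 -6; 0 0 1]
T3·…·T1 = [-3/5 4/5 18/5; 4/5 3/5 26/5; 0 0 1]
T4·…·T1 = [-3/5 4/5 18/5; 8/5 6/5 52/5; 0 0 1]
T5·…·T1 = [9/5 -12/5 -54/5; -16/5 -12/5 -104/5; 0 0 1]
T6·…·T1 = [9/5 -12/5 -54/5; -7/5 -24/5 -158/5; 0 0 1]

T = [9/5 -12/5 -54/5; -7/5 -24/5 -158/5; 0 0 1]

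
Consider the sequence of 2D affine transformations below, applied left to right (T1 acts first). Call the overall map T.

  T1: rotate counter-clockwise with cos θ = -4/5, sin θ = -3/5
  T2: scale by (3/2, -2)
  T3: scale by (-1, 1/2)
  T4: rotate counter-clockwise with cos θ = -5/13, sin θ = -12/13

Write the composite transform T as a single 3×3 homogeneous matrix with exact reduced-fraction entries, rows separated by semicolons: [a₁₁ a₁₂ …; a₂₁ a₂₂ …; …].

T = [6/65 141/130 0; -87/65 34/65 0; 0 0 1]

T1 = [-4/5 3/5 0; -3/5 -4/5 0; 0 0 1]
T2·T1 = [-6/5 9/10 0; 6/5 8/5 0; 0 0 1]
T3·…·T1 = [6/5 -9/10 0; 3/5 4/5 0; 0 0 1]
T4·…·T1 = [6/65 141/130 0; -87/65 34/65 0; 0 0 1]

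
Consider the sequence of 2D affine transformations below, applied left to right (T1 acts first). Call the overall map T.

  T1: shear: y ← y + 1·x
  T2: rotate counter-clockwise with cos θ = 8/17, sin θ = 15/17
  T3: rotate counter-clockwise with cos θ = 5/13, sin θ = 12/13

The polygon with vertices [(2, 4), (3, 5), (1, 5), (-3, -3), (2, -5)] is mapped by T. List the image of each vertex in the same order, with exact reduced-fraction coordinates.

image vertices: (-1306/221, -498/221), (-1788/221, -607/221), (-1166/221, -669/221), (1446/221, 327/221), (233/221, 762/221)

T1 shear: y ← y + 1·x: (2, 4) → (2, 6); (3, 5) → (3, 8); (1, 5) → (1, 6); (-3, -3) → (-3, -6); (2, -5) → (2, -3)
T2 rotate counter-clockwise with cos θ = 8/17, sin θ = 15/17: (2, 6) → (-74/17, 78/17); (3, 8) → (-96/17, 109/17); (1, 6) → (-82/17, 63/17); (-3, -6) → (66/17, -93/17); (2, -3) → (61/17, 6/17)
T3 rotate counter-clockwise with cos θ = 5/13, sin θ = 12/13: (-74/17, 78/17) → (-1306/221, -498/221); (-96/17, 109/17) → (-1788/221, -607/221); (-82/17, 63/17) → (-1166/221, -669/221); (66/17, -93/17) → (1446/221, 327/221); (61/17, 6/17) → (233/221, 762/221)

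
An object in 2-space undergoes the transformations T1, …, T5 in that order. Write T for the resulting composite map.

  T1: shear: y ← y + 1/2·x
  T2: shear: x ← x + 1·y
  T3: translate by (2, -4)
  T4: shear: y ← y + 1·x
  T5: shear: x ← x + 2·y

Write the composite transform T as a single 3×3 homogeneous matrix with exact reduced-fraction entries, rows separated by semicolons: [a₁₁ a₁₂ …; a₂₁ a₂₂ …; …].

T1 = [1 0 0; 1/2 1 0; 0 0 1]
T2·T1 = [3/2 1 0; 1/2 1 0; 0 0 1]
T3·…·T1 = [3/2 1 2; 1/2 1 -4; 0 0 1]
T4·…·T1 = [3/2 1 2; 2 2 -2; 0 0 1]
T5·…·T1 = [11/2 5 -2; 2 2 -2; 0 0 1]

T = [11/2 5 -2; 2 2 -2; 0 0 1]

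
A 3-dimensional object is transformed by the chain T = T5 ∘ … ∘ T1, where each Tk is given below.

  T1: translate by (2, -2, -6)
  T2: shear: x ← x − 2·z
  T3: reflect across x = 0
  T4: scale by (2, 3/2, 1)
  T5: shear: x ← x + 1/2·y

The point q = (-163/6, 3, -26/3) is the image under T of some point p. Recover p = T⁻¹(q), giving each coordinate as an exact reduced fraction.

p = (-5, 4, -8/3)

T1 = [1 0 0 2; 0 1 0 -2; 0 0 1 -6; 0 0 0 1]
T2·T1 = [1 0 -2 14; 0 1 0 -2; 0 0 1 -6; 0 0 0 1]
T3·…·T1 = [-1 0 2 -14; 0 1 0 -2; 0 0 1 -6; 0 0 0 1]
T4·…·T1 = [-2 0 4 -28; 0 3/2 0 -3; 0 0 1 -6; 0 0 0 1]
T5·…·T1 = [-2 3/4 4 -59/2; 0 3/2 0 -3; 0 0 1 -6; 0 0 0 1]
det M = -3; M⁻¹ = [-1/2 1/4 2 -2; 0 2/3 0 2; 0 0 1 6; 0 0 0 1]
M⁻¹ · (-163/6, 3, -26/3)ᵀ = (-5, 4, -8/3)ᵀ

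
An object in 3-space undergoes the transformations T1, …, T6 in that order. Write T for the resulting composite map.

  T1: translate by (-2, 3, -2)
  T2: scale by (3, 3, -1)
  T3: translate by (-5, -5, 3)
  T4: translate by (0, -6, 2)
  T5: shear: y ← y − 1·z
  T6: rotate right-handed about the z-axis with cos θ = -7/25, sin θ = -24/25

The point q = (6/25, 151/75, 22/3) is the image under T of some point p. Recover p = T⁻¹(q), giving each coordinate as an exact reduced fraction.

T1 = [1 0 0 -2; 0 1 0 3; 0 0 1 -2; 0 0 0 1]
T2·T1 = [3 0 0 -6; 0 3 0 9; 0 0 -1 2; 0 0 0 1]
T3·…·T1 = [3 0 0 -11; 0 3 0 4; 0 0 -1 5; 0 0 0 1]
T4·…·T1 = [3 0 0 -11; 0 3 0 -2; 0 0 -1 7; 0 0 0 1]
T5·…·T1 = [3 0 0 -11; 0 3 1 -9; 0 0 -1 7; 0 0 0 1]
T6·…·T1 = [-21/25 72/25 24/25 -139/25; -72/25 -21/25 -7/25 327/25; 0 0 -1 7; 0 0 0 1]
det M = -9; M⁻¹ = [-7/75 -8/25 0 11/3; 8/25 -7/75 1/3 2/3; 0 0 -1 7; 0 0 0 1]
M⁻¹ · (6/25, 151/75, 22/3)ᵀ = (3, 3, -1/3)ᵀ

p = (3, 3, -1/3)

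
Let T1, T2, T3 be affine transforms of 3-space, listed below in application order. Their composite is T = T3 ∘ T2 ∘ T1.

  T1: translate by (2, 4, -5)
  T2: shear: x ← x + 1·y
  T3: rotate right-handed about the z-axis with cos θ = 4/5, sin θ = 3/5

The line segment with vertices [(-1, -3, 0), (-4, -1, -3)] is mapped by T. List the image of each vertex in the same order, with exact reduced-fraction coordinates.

T1 translate by (2, 4, -5): (-1, -3, 0) → (1, 1, -5); (-4, -1, -3) → (-2, 3, -8)
T2 shear: x ← x + 1·y: (1, 1, -5) → (2, 1, -5); (-2, 3, -8) → (1, 3, -8)
T3 rotate right-handed about the z-axis with cos θ = 4/5, sin θ = 3/5: (2, 1, -5) → (1, 2, -5); (1, 3, -8) → (-1, 3, -8)

image vertices: (1, 2, -5), (-1, 3, -8)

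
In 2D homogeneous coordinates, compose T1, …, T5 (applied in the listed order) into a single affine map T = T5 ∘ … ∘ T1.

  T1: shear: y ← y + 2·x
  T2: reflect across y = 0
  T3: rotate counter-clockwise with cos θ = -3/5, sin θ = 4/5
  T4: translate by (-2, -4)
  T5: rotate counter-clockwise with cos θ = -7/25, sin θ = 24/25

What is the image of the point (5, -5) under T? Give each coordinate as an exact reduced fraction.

T(p) = (-13/5, -9/5)

T1 shear: y ← y + 2·x: (5, -5) → (5, 5)
T2 reflect across y = 0: (5, 5) → (5, -5)
T3 rotate counter-clockwise with cos θ = -3/5, sin θ = 4/5: (5, -5) → (1, 7)
T4 translate by (-2, -4): (1, 7) → (-1, 3)
T5 rotate counter-clockwise with cos θ = -7/25, sin θ = 24/25: (-1, 3) → (-13/5, -9/5)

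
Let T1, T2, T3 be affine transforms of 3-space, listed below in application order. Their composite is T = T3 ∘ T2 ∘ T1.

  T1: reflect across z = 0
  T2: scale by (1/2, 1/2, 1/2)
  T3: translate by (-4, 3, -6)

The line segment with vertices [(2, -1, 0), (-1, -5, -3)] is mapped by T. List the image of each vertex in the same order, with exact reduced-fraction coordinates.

image vertices: (-3, 5/2, -6), (-9/2, 1/2, -9/2)

T1 reflect across z = 0: (2, -1, 0) → (2, -1, 0); (-1, -5, -3) → (-1, -5, 3)
T2 scale by (1/2, 1/2, 1/2): (2, -1, 0) → (1, -1/2, 0); (-1, -5, 3) → (-1/2, -5/2, 3/2)
T3 translate by (-4, 3, -6): (1, -1/2, 0) → (-3, 5/2, -6); (-1/2, -5/2, 3/2) → (-9/2, 1/2, -9/2)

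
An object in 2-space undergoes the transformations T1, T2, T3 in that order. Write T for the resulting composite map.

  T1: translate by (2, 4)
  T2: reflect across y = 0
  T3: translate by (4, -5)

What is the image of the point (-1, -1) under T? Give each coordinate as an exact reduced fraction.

T1 translate by (2, 4): (-1, -1) → (1, 3)
T2 reflect across y = 0: (1, 3) → (1, -3)
T3 translate by (4, -5): (1, -3) → (5, -8)

T(p) = (5, -8)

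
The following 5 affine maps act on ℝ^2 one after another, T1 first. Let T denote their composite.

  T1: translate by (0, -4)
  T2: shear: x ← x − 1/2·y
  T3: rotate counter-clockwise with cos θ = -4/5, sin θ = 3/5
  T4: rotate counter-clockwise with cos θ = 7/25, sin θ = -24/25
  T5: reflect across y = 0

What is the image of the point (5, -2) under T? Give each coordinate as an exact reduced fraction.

T1 translate by (0, -4): (5, -2) → (5, -6)
T2 shear: x ← x − 1/2·y: (5, -6) → (8, -6)
T3 rotate counter-clockwise with cos θ = -4/5, sin θ = 3/5: (8, -6) → (-14/5, 48/5)
T4 rotate counter-clockwise with cos θ = 7/25, sin θ = -24/25: (-14/5, 48/5) → (1054/125, 672/125)
T5 reflect across y = 0: (1054/125, 672/125) → (1054/125, -672/125)

T(p) = (1054/125, -672/125)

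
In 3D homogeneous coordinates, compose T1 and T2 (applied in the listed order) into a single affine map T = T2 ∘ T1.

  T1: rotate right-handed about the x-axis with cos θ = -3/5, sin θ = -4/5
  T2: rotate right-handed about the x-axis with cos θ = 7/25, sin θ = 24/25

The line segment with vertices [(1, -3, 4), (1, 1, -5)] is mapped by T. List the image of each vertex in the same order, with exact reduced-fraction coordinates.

T1 rotate right-handed about the x-axis with cos θ = -3/5, sin θ = -4/5: (1, -3, 4) → (1, 5, 0); (1, 1, -5) → (1, -23/5, 11/5)
T2 rotate right-handed about the x-axis with cos θ = 7/25, sin θ = 24/25: (1, 5, 0) → (1, 7/5, 24/5); (1, -23/5, 11/5) → (1, -17/5, -19/5)

image vertices: (1, 7/5, 24/5), (1, -17/5, -19/5)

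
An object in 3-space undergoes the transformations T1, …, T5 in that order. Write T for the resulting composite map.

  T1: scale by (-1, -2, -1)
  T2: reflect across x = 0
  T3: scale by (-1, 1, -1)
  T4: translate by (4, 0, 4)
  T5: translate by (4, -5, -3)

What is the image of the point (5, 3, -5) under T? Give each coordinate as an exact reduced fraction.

T1 scale by (-1, -2, -1): (5, 3, -5) → (-5, -6, 5)
T2 reflect across x = 0: (-5, -6, 5) → (5, -6, 5)
T3 scale by (-1, 1, -1): (5, -6, 5) → (-5, -6, -5)
T4 translate by (4, 0, 4): (-5, -6, -5) → (-1, -6, -1)
T5 translate by (4, -5, -3): (-1, -6, -1) → (3, -11, -4)

T(p) = (3, -11, -4)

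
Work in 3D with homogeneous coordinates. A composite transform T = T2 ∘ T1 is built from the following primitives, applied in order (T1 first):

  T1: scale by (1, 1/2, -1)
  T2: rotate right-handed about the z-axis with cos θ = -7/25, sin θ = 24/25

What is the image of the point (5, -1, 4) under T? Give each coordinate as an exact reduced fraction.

T(p) = (-23/25, 247/50, -4)

T1 scale by (1, 1/2, -1): (5, -1, 4) → (5, -1/2, -4)
T2 rotate right-handed about the z-axis with cos θ = -7/25, sin θ = 24/25: (5, -1/2, -4) → (-23/25, 247/50, -4)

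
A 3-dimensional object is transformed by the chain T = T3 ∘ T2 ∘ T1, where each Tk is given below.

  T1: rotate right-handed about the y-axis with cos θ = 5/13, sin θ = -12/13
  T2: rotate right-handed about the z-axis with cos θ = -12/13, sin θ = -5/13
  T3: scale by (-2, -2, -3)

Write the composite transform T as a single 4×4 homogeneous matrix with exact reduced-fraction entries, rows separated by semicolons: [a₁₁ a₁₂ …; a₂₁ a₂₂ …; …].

T = [120/169 -10/13 -288/169 0; 50/169 24/13 -120/169 0; -36/13 0 -15/13 0; 0 0 0 1]

T1 = [5/13 0 -12/13 0; 0 1 0 0; 12/13 0 5/13 0; 0 0 0 1]
T2·T1 = [-60/169 5/13 144/169 0; -25/169 -12/13 60/169 0; 12/13 0 5/13 0; 0 0 0 1]
T3·…·T1 = [120/169 -10/13 -288/169 0; 50/169 24/13 -120/169 0; -36/13 0 -15/13 0; 0 0 0 1]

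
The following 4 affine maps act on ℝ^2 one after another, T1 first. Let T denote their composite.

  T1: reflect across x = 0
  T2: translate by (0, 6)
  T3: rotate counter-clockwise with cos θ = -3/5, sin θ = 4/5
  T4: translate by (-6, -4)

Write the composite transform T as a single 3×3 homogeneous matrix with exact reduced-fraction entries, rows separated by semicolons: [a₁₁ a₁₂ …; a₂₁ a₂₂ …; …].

T = [3/5 -4/5 -54/5; -4/5 -3/5 -38/5; 0 0 1]

T1 = [-1 0 0; 0 1 0; 0 0 1]
T2·T1 = [-1 0 0; 0 1 6; 0 0 1]
T3·…·T1 = [3/5 -4/5 -24/5; -4/5 -3/5 -18/5; 0 0 1]
T4·…·T1 = [3/5 -4/5 -54/5; -4/5 -3/5 -38/5; 0 0 1]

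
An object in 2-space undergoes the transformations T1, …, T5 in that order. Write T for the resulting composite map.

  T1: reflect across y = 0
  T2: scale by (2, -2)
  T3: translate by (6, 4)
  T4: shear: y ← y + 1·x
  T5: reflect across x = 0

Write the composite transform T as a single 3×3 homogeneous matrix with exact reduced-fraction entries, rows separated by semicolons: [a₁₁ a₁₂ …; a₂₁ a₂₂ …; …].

T1 = [1 0 0; 0 -1 0; 0 0 1]
T2·T1 = [2 0 0; 0 2 0; 0 0 1]
T3·…·T1 = [2 0 6; 0 2 4; 0 0 1]
T4·…·T1 = [2 0 6; 2 2 10; 0 0 1]
T5·…·T1 = [-2 0 -6; 2 2 10; 0 0 1]

T = [-2 0 -6; 2 2 10; 0 0 1]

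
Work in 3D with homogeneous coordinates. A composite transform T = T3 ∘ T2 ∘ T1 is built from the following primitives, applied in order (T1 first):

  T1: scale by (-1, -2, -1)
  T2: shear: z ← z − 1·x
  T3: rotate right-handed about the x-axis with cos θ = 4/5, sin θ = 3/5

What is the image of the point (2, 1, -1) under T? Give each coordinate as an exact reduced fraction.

T1 scale by (-1, -2, -1): (2, 1, -1) → (-2, -2, 1)
T2 shear: z ← z − 1·x: (-2, -2, 1) → (-2, -2, 3)
T3 rotate right-handed about the x-axis with cos θ = 4/5, sin θ = 3/5: (-2, -2, 3) → (-2, -17/5, 6/5)

T(p) = (-2, -17/5, 6/5)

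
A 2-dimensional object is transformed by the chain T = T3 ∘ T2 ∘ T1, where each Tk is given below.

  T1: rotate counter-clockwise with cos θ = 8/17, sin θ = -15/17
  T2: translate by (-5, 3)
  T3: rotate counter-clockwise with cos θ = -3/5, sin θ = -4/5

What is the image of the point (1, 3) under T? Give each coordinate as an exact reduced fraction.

T(p) = (336/85, -52/85)

T1 rotate counter-clockwise with cos θ = 8/17, sin θ = -15/17: (1, 3) → (53/17, 9/17)
T2 translate by (-5, 3): (53/17, 9/17) → (-32/17, 60/17)
T3 rotate counter-clockwise with cos θ = -3/5, sin θ = -4/5: (-32/17, 60/17) → (336/85, -52/85)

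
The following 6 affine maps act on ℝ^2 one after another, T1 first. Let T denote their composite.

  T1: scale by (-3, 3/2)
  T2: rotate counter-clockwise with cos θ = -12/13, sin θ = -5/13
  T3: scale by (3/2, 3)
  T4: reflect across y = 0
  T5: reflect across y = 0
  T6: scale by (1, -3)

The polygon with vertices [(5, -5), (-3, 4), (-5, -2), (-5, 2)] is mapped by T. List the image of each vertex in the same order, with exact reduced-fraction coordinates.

image vertices: (855/52, -1485/13), (-9, 81), (-45/2, 27), (-495/26, 999/13)

T1 scale by (-3, 3/2): (5, -5) → (-15, -15/2); (-3, 4) → (9, 6); (-5, -2) → (15, -3); (-5, 2) → (15, 3)
T2 rotate counter-clockwise with cos θ = -12/13, sin θ = -5/13: (-15, -15/2) → (285/26, 165/13); (9, 6) → (-6, -9); (15, -3) → (-15, -3); (15, 3) → (-165/13, -111/13)
T3 scale by (3/2, 3): (285/26, 165/13) → (855/52, 495/13); (-6, -9) → (-9, -27); (-15, -3) → (-45/2, -9); (-165/13, -111/13) → (-495/26, -333/13)
T4 reflect across y = 0: (855/52, 495/13) → (855/52, -495/13); (-9, -27) → (-9, 27); (-45/2, -9) → (-45/2, 9); (-495/26, -333/13) → (-495/26, 333/13)
T5 reflect across y = 0: (855/52, -495/13) → (855/52, 495/13); (-9, 27) → (-9, -27); (-45/2, 9) → (-45/2, -9); (-495/26, 333/13) → (-495/26, -333/13)
T6 scale by (1, -3): (855/52, 495/13) → (855/52, -1485/13); (-9, -27) → (-9, 81); (-45/2, -9) → (-45/2, 27); (-495/26, -333/13) → (-495/26, 999/13)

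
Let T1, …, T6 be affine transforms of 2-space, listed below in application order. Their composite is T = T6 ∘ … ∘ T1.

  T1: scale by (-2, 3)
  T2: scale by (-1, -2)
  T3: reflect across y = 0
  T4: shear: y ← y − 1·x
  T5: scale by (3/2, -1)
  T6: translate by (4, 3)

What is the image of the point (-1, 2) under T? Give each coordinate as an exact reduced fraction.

T1 scale by (-2, 3): (-1, 2) → (2, 6)
T2 scale by (-1, -2): (2, 6) → (-2, -12)
T3 reflect across y = 0: (-2, -12) → (-2, 12)
T4 shear: y ← y − 1·x: (-2, 12) → (-2, 14)
T5 scale by (3/2, -1): (-2, 14) → (-3, -14)
T6 translate by (4, 3): (-3, -14) → (1, -11)

T(p) = (1, -11)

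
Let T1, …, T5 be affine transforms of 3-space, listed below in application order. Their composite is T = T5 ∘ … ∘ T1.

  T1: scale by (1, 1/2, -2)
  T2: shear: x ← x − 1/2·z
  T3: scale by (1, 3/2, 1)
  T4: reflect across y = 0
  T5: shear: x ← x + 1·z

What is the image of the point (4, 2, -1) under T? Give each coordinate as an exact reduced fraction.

T(p) = (5, -3/2, 2)

T1 scale by (1, 1/2, -2): (4, 2, -1) → (4, 1, 2)
T2 shear: x ← x − 1/2·z: (4, 1, 2) → (3, 1, 2)
T3 scale by (1, 3/2, 1): (3, 1, 2) → (3, 3/2, 2)
T4 reflect across y = 0: (3, 3/2, 2) → (3, -3/2, 2)
T5 shear: x ← x + 1·z: (3, -3/2, 2) → (5, -3/2, 2)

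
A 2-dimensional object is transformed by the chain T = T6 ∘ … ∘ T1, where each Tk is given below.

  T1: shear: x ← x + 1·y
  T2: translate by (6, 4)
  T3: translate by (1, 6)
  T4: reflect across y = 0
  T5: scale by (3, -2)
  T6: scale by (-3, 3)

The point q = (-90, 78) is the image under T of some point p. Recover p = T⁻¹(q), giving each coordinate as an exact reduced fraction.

T1 = [1 1 0; 0 1 0; 0 0 1]
T2·T1 = [1 1 6; 0 1 4; 0 0 1]
T3·…·T1 = [1 1 7; 0 1 10; 0 0 1]
T4·…·T1 = [1 1 7; 0 -1 -10; 0 0 1]
T5·…·T1 = [3 3 21; 0 2 20; 0 0 1]
T6·…·T1 = [-9 -9 -63; 0 6 60; 0 0 1]
det M = -54; M⁻¹ = [-1/9 -1/6 3; 0 1/6 -10; 0 0 1]
M⁻¹ · (-90, 78)ᵀ = (0, 3)ᵀ

p = (0, 3)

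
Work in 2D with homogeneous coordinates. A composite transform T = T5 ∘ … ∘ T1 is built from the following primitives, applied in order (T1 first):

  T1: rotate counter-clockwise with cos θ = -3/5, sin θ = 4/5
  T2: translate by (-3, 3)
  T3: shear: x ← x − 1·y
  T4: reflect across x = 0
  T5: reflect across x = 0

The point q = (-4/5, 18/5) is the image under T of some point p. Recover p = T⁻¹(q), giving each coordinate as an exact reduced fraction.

T1 = [-3/5 -4/5 0; 4/5 -3/5 0; 0 0 1]
T2·T1 = [-3/5 -4/5 -3; 4/5 -3/5 3; 0 0 1]
T3·…·T1 = [-7/5 -1/5 -6; 4/5 -3/5 3; 0 0 1]
T4·…·T1 = [7/5 1/5 6; 4/5 -3/5 3; 0 0 1]
T5·…·T1 = [-7/5 -1/5 -6; 4/5 -3/5 3; 0 0 1]
det M = 1; M⁻¹ = [-3/5 1/5 -21/5; -4/5 -7/5 -3/5; 0 0 1]
M⁻¹ · (-4/5, 18/5)ᵀ = (-3, -5)ᵀ

p = (-3, -5)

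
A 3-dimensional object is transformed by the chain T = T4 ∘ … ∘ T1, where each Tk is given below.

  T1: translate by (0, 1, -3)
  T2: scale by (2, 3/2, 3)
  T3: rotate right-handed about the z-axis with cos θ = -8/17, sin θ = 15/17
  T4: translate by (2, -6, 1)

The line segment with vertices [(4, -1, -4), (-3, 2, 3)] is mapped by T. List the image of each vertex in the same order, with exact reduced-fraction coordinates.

T1 translate by (0, 1, -3): (4, -1, -4) → (4, 0, -7); (-3, 2, 3) → (-3, 3, 0)
T2 scale by (2, 3/2, 3): (4, 0, -7) → (8, 0, -21); (-3, 3, 0) → (-6, 9/2, 0)
T3 rotate right-handed about the z-axis with cos θ = -8/17, sin θ = 15/17: (8, 0, -21) → (-64/17, 120/17, -21); (-6, 9/2, 0) → (-39/34, -126/17, 0)
T4 translate by (2, -6, 1): (-64/17, 120/17, -21) → (-30/17, 18/17, -20); (-39/34, -126/17, 0) → (29/34, -228/17, 1)

image vertices: (-30/17, 18/17, -20), (29/34, -228/17, 1)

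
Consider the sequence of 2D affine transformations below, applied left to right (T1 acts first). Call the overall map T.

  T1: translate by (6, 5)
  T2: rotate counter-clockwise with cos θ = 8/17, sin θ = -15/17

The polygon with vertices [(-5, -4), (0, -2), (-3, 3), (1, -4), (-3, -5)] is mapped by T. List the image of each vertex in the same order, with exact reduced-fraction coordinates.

image vertices: (23/17, -7/17), (93/17, -66/17), (144/17, 19/17), (71/17, -97/17), (24/17, -45/17)

T1 translate by (6, 5): (-5, -4) → (1, 1); (0, -2) → (6, 3); (-3, 3) → (3, 8); (1, -4) → (7, 1); (-3, -5) → (3, 0)
T2 rotate counter-clockwise with cos θ = 8/17, sin θ = -15/17: (1, 1) → (23/17, -7/17); (6, 3) → (93/17, -66/17); (3, 8) → (144/17, 19/17); (7, 1) → (71/17, -97/17); (3, 0) → (24/17, -45/17)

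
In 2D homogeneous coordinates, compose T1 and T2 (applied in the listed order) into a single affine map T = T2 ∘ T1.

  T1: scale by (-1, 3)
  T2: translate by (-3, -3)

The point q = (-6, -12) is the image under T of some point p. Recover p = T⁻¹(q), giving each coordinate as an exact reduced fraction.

T1 = [-1 0 0; 0 3 0; 0 0 1]
T2·T1 = [-1 0 -3; 0 3 -3; 0 0 1]
det M = -3; M⁻¹ = [-1 0 -3; 0 1/3 1; 0 0 1]
M⁻¹ · (-6, -12)ᵀ = (3, -3)ᵀ

p = (3, -3)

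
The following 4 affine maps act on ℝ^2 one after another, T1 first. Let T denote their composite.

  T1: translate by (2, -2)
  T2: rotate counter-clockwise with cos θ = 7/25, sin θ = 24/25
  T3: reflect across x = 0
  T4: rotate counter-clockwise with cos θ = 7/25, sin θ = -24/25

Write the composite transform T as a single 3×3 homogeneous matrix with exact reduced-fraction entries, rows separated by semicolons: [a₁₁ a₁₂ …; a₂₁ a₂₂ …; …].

T1 = [1 0 2; 0 1 -2; 0 0 1]
T2·T1 = [7/25 -24/25 62/25; 24/25 7/25 34/25; 0 0 1]
T3·…·T1 = [-7/25 24/25 -62/25; 24/25 7/25 34/25; 0 0 1]
T4·…·T1 = [527/625 336/625 382/625; 336/625 -527/625 1726/625; 0 0 1]

T = [527/625 336/625 382/625; 336/625 -527/625 1726/625; 0 0 1]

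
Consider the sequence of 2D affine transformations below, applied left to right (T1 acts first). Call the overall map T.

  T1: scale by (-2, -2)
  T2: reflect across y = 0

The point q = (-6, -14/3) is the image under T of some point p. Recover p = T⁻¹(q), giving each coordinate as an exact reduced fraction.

p = (3, -7/3)

T1 = [-2 0 0; 0 -2 0; 0 0 1]
T2·T1 = [-2 0 0; 0 2 0; 0 0 1]
det M = -4; M⁻¹ = [-1/2 0 0; 0 1/2 0; 0 0 1]
M⁻¹ · (-6, -14/3)ᵀ = (3, -7/3)ᵀ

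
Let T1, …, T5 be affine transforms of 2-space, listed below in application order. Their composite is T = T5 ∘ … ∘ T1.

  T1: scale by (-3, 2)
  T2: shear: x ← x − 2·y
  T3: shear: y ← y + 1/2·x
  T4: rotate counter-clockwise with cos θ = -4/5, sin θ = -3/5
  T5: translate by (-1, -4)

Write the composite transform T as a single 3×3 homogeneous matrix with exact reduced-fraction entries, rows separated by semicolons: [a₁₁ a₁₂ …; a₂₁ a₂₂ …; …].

T1 = [-3 0 0; 0 2 0; 0 0 1]
T2·T1 = [-3 -4 0; 0 2 0; 0 0 1]
T3·…·T1 = [-3 -4 0; -3/2 0 0; 0 0 1]
T4·…·T1 = [3/2 16/5 0; 3 12/5 0; 0 0 1]
T5·…·T1 = [3/2 16/5 -1; 3 12/5 -4; 0 0 1]

T = [3/2 16/5 -1; 3 12/5 -4; 0 0 1]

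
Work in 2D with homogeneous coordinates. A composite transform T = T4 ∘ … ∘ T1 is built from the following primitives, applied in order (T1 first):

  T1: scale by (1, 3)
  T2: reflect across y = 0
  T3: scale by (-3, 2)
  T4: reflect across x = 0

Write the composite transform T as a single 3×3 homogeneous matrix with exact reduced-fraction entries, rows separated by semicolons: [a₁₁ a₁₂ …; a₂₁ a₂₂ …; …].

T1 = [1 0 0; 0 3 0; 0 0 1]
T2·T1 = [1 0 0; 0 -3 0; 0 0 1]
T3·…·T1 = [-3 0 0; 0 -6 0; 0 0 1]
T4·…·T1 = [3 0 0; 0 -6 0; 0 0 1]

T = [3 0 0; 0 -6 0; 0 0 1]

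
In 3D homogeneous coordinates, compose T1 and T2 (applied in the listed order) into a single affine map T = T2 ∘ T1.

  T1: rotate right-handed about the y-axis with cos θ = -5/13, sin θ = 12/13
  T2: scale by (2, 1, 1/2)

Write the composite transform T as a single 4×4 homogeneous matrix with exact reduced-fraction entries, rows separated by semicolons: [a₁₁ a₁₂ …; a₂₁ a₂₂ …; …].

T = [-10/13 0 24/13 0; 0 1 0 0; -6/13 0 -5/26 0; 0 0 0 1]

T1 = [-5/13 0 12/13 0; 0 1 0 0; -12/13 0 -5/13 0; 0 0 0 1]
T2·T1 = [-10/13 0 24/13 0; 0 1 0 0; -6/13 0 -5/26 0; 0 0 0 1]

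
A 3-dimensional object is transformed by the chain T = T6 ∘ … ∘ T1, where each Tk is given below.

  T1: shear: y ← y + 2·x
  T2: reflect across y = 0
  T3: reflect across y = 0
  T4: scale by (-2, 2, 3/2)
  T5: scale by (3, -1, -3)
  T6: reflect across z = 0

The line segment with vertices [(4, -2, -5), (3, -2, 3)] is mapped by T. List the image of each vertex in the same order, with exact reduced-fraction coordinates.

image vertices: (-24, -12, -45/2), (-18, -8, 27/2)

T1 shear: y ← y + 2·x: (4, -2, -5) → (4, 6, -5); (3, -2, 3) → (3, 4, 3)
T2 reflect across y = 0: (4, 6, -5) → (4, -6, -5); (3, 4, 3) → (3, -4, 3)
T3 reflect across y = 0: (4, -6, -5) → (4, 6, -5); (3, -4, 3) → (3, 4, 3)
T4 scale by (-2, 2, 3/2): (4, 6, -5) → (-8, 12, -15/2); (3, 4, 3) → (-6, 8, 9/2)
T5 scale by (3, -1, -3): (-8, 12, -15/2) → (-24, -12, 45/2); (-6, 8, 9/2) → (-18, -8, -27/2)
T6 reflect across z = 0: (-24, -12, 45/2) → (-24, -12, -45/2); (-18, -8, -27/2) → (-18, -8, 27/2)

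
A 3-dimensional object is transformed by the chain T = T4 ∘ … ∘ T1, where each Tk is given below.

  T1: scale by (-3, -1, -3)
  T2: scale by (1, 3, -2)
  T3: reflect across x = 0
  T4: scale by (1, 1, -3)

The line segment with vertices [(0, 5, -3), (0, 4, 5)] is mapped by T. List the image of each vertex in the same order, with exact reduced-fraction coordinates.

image vertices: (0, -15, 54), (0, -12, -90)

T1 scale by (-3, -1, -3): (0, 5, -3) → (0, -5, 9); (0, 4, 5) → (0, -4, -15)
T2 scale by (1, 3, -2): (0, -5, 9) → (0, -15, -18); (0, -4, -15) → (0, -12, 30)
T3 reflect across x = 0: (0, -15, -18) → (0, -15, -18); (0, -12, 30) → (0, -12, 30)
T4 scale by (1, 1, -3): (0, -15, -18) → (0, -15, 54); (0, -12, 30) → (0, -12, -90)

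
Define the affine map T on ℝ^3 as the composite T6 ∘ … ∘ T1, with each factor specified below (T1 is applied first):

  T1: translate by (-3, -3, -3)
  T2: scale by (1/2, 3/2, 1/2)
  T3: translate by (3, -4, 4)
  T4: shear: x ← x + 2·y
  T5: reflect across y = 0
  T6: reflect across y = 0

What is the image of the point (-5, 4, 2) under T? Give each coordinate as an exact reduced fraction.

T(p) = (-6, -5/2, 7/2)

T1 translate by (-3, -3, -3): (-5, 4, 2) → (-8, 1, -1)
T2 scale by (1/2, 3/2, 1/2): (-8, 1, -1) → (-4, 3/2, -1/2)
T3 translate by (3, -4, 4): (-4, 3/2, -1/2) → (-1, -5/2, 7/2)
T4 shear: x ← x + 2·y: (-1, -5/2, 7/2) → (-6, -5/2, 7/2)
T5 reflect across y = 0: (-6, -5/2, 7/2) → (-6, 5/2, 7/2)
T6 reflect across y = 0: (-6, 5/2, 7/2) → (-6, -5/2, 7/2)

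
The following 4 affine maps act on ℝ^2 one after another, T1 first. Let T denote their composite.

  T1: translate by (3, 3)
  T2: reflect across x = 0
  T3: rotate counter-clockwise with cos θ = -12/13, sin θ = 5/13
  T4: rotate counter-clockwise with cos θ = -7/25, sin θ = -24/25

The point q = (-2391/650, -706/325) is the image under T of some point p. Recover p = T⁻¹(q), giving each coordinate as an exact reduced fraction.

T1 = [1 0 3; 0 1 3; 0 0 1]
T2·T1 = [-1 0 -3; 0 1 3; 0 0 1]
T3·…·T1 = [12/13 -5/13 21/13; -5/13 -12/13 -51/13; 0 0 1]
T4·…·T1 = [-204/325 -253/325 -1371/325; -253/325 204/325 -147/325; 0 0 1]
det M = -1; M⁻¹ = [-204/325 -253/325 -3; -253/325 204/325 -3; 0 0 1]
M⁻¹ · (-2391/650, -706/325)ᵀ = (1, -3/2)ᵀ

p = (1, -3/2)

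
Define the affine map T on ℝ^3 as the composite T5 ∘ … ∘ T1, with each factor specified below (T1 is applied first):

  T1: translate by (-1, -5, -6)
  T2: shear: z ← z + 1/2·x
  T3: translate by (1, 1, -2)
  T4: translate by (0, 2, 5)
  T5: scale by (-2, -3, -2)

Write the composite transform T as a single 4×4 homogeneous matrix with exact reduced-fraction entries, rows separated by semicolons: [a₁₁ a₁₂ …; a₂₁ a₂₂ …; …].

T = [-2 0 0 0; 0 -3 0 6; -1 0 -2 7; 0 0 0 1]

T1 = [1 0 0 -1; 0 1 0 -5; 0 0 1 -6; 0 0 0 1]
T2·T1 = [1 0 0 -1; 0 1 0 -5; 1/2 0 1 -13/2; 0 0 0 1]
T3·…·T1 = [1 0 0 0; 0 1 0 -4; 1/2 0 1 -17/2; 0 0 0 1]
T4·…·T1 = [1 0 0 0; 0 1 0 -2; 1/2 0 1 -7/2; 0 0 0 1]
T5·…·T1 = [-2 0 0 0; 0 -3 0 6; -1 0 -2 7; 0 0 0 1]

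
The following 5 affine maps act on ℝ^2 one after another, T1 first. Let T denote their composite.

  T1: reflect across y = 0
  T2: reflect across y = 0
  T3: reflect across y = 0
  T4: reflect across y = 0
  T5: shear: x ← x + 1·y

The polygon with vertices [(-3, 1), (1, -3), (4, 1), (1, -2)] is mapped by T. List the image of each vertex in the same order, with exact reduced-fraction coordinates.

image vertices: (-2, 1), (-2, -3), (5, 1), (-1, -2)

T1 reflect across y = 0: (-3, 1) → (-3, -1); (1, -3) → (1, 3); (4, 1) → (4, -1); (1, -2) → (1, 2)
T2 reflect across y = 0: (-3, -1) → (-3, 1); (1, 3) → (1, -3); (4, -1) → (4, 1); (1, 2) → (1, -2)
T3 reflect across y = 0: (-3, 1) → (-3, -1); (1, -3) → (1, 3); (4, 1) → (4, -1); (1, -2) → (1, 2)
T4 reflect across y = 0: (-3, -1) → (-3, 1); (1, 3) → (1, -3); (4, -1) → (4, 1); (1, 2) → (1, -2)
T5 shear: x ← x + 1·y: (-3, 1) → (-2, 1); (1, -3) → (-2, -3); (4, 1) → (5, 1); (1, -2) → (-1, -2)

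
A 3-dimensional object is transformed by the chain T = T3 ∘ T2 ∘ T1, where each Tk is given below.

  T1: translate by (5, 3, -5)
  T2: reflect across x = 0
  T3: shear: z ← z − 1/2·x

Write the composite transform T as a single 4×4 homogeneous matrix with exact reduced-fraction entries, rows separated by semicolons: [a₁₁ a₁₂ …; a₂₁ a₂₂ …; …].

T1 = [1 0 0 5; 0 1 0 3; 0 0 1 -5; 0 0 0 1]
T2·T1 = [-1 0 0 -5; 0 1 0 3; 0 0 1 -5; 0 0 0 1]
T3·…·T1 = [-1 0 0 -5; 0 1 0 3; 1/2 0 1 -5/2; 0 0 0 1]

T = [-1 0 0 -5; 0 1 0 3; 1/2 0 1 -5/2; 0 0 0 1]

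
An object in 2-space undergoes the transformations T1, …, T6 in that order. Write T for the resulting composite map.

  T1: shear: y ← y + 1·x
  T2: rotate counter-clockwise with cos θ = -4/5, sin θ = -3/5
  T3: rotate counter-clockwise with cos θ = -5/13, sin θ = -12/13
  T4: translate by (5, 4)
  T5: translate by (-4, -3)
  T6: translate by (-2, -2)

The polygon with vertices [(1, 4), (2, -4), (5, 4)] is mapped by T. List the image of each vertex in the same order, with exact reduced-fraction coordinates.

T1 shear: y ← y + 1·x: (1, 4) → (1, 5); (2, -4) → (2, -2); (5, 4) → (5, 9)
T2 rotate counter-clockwise with cos θ = -4/5, sin θ = -3/5: (1, 5) → (11/5, -23/5); (2, -2) → (-14/5, 2/5); (5, 9) → (7/5, -51/5)
T3 rotate counter-clockwise with cos θ = -5/13, sin θ = -12/13: (11/5, -23/5) → (-331/65, -17/65); (-14/5, 2/5) → (94/65, 158/65); (7/5, -51/5) → (-647/65, 171/65)
T4 translate by (5, 4): (-331/65, -17/65) → (-6/65, 243/65); (94/65, 158/65) → (419/65, 418/65); (-647/65, 171/65) → (-322/65, 431/65)
T5 translate by (-4, -3): (-6/65, 243/65) → (-266/65, 48/65); (419/65, 418/65) → (159/65, 223/65); (-322/65, 431/65) → (-582/65, 236/65)
T6 translate by (-2, -2): (-266/65, 48/65) → (-396/65, -82/65); (159/65, 223/65) → (29/65, 93/65); (-582/65, 236/65) → (-712/65, 106/65)

image vertices: (-396/65, -82/65), (29/65, 93/65), (-712/65, 106/65)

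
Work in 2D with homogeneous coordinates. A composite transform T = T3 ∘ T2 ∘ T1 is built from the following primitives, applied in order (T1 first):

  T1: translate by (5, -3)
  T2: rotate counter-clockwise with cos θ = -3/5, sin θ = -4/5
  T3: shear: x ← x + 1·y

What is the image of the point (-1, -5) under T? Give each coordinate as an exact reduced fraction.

T(p) = (-36/5, 8/5)

T1 translate by (5, -3): (-1, -5) → (4, -8)
T2 rotate counter-clockwise with cos θ = -3/5, sin θ = -4/5: (4, -8) → (-44/5, 8/5)
T3 shear: x ← x + 1·y: (-44/5, 8/5) → (-36/5, 8/5)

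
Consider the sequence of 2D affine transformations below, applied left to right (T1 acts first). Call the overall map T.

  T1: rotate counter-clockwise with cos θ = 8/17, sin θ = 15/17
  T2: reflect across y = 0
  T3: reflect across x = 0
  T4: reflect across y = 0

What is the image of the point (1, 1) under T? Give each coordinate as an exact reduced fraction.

T1 rotate counter-clockwise with cos θ = 8/17, sin θ = 15/17: (1, 1) → (-7/17, 23/17)
T2 reflect across y = 0: (-7/17, 23/17) → (-7/17, -23/17)
T3 reflect across x = 0: (-7/17, -23/17) → (7/17, -23/17)
T4 reflect across y = 0: (7/17, -23/17) → (7/17, 23/17)

T(p) = (7/17, 23/17)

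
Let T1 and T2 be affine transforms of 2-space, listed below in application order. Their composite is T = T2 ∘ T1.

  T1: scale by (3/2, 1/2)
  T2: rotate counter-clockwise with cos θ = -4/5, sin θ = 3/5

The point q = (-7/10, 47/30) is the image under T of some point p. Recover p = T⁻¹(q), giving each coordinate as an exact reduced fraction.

T1 = [3/2 0 0; 0 1/2 0; 0 0 1]
T2·T1 = [-6/5 -3/10 0; 9/10 -2/5 0; 0 0 1]
det M = 3/4; M⁻¹ = [-8/15 2/5 0; -6/5 -8/5 0; 0 0 1]
M⁻¹ · (-7/10, 47/30)ᵀ = (1, -5/3)ᵀ

p = (1, -5/3)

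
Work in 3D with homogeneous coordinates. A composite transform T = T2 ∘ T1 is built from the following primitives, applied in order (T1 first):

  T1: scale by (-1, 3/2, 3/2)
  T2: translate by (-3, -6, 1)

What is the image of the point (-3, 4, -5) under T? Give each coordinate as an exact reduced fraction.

T(p) = (0, 0, -13/2)

T1 scale by (-1, 3/2, 3/2): (-3, 4, -5) → (3, 6, -15/2)
T2 translate by (-3, -6, 1): (3, 6, -15/2) → (0, 0, -13/2)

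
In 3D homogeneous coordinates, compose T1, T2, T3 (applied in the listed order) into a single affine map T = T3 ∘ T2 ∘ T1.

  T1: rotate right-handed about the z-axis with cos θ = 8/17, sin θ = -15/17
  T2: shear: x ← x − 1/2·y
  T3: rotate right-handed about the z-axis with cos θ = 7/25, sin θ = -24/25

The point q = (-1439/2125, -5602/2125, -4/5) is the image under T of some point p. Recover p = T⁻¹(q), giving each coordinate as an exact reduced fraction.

p = (2, 4/5, -4/5)

T1 = [8/17 15/17 0 0; -15/17 8/17 0 0; 0 0 1 0; 0 0 0 1]
T2·T1 = [31/34 11/17 0 0; -15/17 8/17 0 0; 0 0 1 0; 0 0 0 1]
T3·…·T1 = [-503/850 269/425 0 0; -477/425 -208/425 0 0; 0 0 1 0; 0 0 0 1]
det M = 1; M⁻¹ = [-208/425 -269/425 0 0; 477/425 -503/850 0 0; 0 0 1 0; 0 0 0 1]
M⁻¹ · (-1439/2125, -5602/2125, -4/5)ᵀ = (2, 4/5, -4/5)ᵀ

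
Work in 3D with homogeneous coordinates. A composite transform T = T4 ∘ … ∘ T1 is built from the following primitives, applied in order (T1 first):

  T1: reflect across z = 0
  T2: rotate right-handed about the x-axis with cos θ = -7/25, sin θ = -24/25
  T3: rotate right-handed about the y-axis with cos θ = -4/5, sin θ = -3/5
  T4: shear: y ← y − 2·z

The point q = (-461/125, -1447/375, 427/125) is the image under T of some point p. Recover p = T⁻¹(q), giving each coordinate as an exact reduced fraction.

p = (5, -1/3, -3)

T1 = [1 0 0 0; 0 1 0 0; 0 0 -1 0; 0 0 0 1]
T2·T1 = [1 0 0 0; 0 -7/25 -24/25 0; 0 -24/25 7/25 0; 0 0 0 1]
T3·…·T1 = [-4/5 72/125 -21/125 0; 0 -7/25 -24/25 0; 3/5 96/125 -28/125 0; 0 0 0 1]
T4·…·T1 = [-4/5 72/125 -21/125 0; -6/5 -227/125 -64/125 0; 3/5 96/125 -28/125 0; 0 0 0 1]
det M = -1; M⁻¹ = [-4/5 0 3/5 0; 72/125 -7/25 26/125 0; -21/125 -24/25 -268/125 0; 0 0 0 1]
M⁻¹ · (-461/125, -1447/375, 427/125)ᵀ = (5, -1/3, -3)ᵀ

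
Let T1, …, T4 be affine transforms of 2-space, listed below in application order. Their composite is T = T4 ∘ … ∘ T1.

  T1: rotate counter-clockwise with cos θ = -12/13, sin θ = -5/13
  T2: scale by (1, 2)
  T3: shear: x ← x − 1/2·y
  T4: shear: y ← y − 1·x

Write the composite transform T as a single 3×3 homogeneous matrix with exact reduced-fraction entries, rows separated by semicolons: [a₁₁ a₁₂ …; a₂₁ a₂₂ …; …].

T1 = [-12/13 5/13 0; -5/13 -12/13 0; 0 0 1]
T2·T1 = [-12/13 5/13 0; -10/13 -24/13 0; 0 0 1]
T3·…·T1 = [-7/13 17/13 0; -10/13 -24/13 0; 0 0 1]
T4·…·T1 = [-7/13 17/13 0; -3/13 -41/13 0; 0 0 1]

T = [-7/13 17/13 0; -3/13 -41/13 0; 0 0 1]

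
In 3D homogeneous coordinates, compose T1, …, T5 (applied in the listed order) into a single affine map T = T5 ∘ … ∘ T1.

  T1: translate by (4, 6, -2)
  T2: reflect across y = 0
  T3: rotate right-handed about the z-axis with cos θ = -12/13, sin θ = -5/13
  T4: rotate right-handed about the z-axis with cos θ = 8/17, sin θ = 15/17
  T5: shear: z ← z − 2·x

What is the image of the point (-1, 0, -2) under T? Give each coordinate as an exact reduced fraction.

T(p) = (-1383/221, -534/221, 1882/221)

T1 translate by (4, 6, -2): (-1, 0, -2) → (3, 6, -4)
T2 reflect across y = 0: (3, 6, -4) → (3, -6, -4)
T3 rotate right-handed about the z-axis with cos θ = -12/13, sin θ = -5/13: (3, -6, -4) → (-66/13, 57/13, -4)
T4 rotate right-handed about the z-axis with cos θ = 8/17, sin θ = 15/17: (-66/13, 57/13, -4) → (-1383/221, -534/221, -4)
T5 shear: z ← z − 2·x: (-1383/221, -534/221, -4) → (-1383/221, -534/221, 1882/221)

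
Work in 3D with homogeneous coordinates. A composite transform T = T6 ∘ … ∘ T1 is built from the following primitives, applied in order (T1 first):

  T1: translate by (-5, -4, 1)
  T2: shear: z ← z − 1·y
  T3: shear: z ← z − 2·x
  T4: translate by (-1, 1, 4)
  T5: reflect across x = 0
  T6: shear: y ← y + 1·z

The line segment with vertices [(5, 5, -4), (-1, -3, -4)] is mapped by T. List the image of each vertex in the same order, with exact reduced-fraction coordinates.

T1 translate by (-5, -4, 1): (5, 5, -4) → (0, 1, -3); (-1, -3, -4) → (-6, -7, -3)
T2 shear: z ← z − 1·y: (0, 1, -3) → (0, 1, -4); (-6, -7, -3) → (-6, -7, 4)
T3 shear: z ← z − 2·x: (0, 1, -4) → (0, 1, -4); (-6, -7, 4) → (-6, -7, 16)
T4 translate by (-1, 1, 4): (0, 1, -4) → (-1, 2, 0); (-6, -7, 16) → (-7, -6, 20)
T5 reflect across x = 0: (-1, 2, 0) → (1, 2, 0); (-7, -6, 20) → (7, -6, 20)
T6 shear: y ← y + 1·z: (1, 2, 0) → (1, 2, 0); (7, -6, 20) → (7, 14, 20)

image vertices: (1, 2, 0), (7, 14, 20)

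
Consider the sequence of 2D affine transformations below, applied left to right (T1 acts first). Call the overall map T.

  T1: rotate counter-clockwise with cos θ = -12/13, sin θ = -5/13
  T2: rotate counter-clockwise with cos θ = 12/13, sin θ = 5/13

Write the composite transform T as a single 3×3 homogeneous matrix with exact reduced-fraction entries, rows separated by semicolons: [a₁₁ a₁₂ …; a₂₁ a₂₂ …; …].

T = [-119/169 120/169 0; -120/169 -119/169 0; 0 0 1]

T1 = [-12/13 5/13 0; -5/13 -12/13 0; 0 0 1]
T2·T1 = [-119/169 120/169 0; -120/169 -119/169 0; 0 0 1]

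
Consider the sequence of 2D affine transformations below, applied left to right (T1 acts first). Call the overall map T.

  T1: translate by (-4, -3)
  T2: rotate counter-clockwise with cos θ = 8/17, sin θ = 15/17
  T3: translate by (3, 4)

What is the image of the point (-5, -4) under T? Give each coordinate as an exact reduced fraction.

T(p) = (84/17, -123/17)

T1 translate by (-4, -3): (-5, -4) → (-9, -7)
T2 rotate counter-clockwise with cos θ = 8/17, sin θ = 15/17: (-9, -7) → (33/17, -191/17)
T3 translate by (3, 4): (33/17, -191/17) → (84/17, -123/17)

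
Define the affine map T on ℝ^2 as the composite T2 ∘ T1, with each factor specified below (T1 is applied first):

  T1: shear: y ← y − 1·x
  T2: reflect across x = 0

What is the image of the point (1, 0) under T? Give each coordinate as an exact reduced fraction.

T(p) = (-1, -1)

T1 shear: y ← y − 1·x: (1, 0) → (1, -1)
T2 reflect across x = 0: (1, -1) → (-1, -1)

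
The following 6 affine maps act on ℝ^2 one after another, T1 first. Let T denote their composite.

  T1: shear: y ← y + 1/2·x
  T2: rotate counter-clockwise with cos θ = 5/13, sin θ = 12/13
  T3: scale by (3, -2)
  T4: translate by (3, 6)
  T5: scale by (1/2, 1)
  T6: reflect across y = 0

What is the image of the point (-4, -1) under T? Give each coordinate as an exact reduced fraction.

T(p) = (87/26, -204/13)

T1 shear: y ← y + 1/2·x: (-4, -1) → (-4, -3)
T2 rotate counter-clockwise with cos θ = 5/13, sin θ = 12/13: (-4, -3) → (16/13, -63/13)
T3 scale by (3, -2): (16/13, -63/13) → (48/13, 126/13)
T4 translate by (3, 6): (48/13, 126/13) → (87/13, 204/13)
T5 scale by (1/2, 1): (87/13, 204/13) → (87/26, 204/13)
T6 reflect across y = 0: (87/26, 204/13) → (87/26, -204/13)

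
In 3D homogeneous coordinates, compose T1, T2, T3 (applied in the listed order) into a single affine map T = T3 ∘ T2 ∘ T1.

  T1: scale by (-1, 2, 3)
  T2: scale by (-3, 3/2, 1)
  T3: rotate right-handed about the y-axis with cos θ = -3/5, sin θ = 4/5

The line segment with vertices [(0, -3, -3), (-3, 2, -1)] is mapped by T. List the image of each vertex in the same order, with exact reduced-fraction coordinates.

image vertices: (-36/5, -9, 27/5), (3, 6, 9)

T1 scale by (-1, 2, 3): (0, -3, -3) → (0, -6, -9); (-3, 2, -1) → (3, 4, -3)
T2 scale by (-3, 3/2, 1): (0, -6, -9) → (0, -9, -9); (3, 4, -3) → (-9, 6, -3)
T3 rotate right-handed about the y-axis with cos θ = -3/5, sin θ = 4/5: (0, -9, -9) → (-36/5, -9, 27/5); (-9, 6, -3) → (3, 6, 9)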